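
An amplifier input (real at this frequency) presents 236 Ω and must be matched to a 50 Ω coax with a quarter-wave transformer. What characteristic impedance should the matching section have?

Z_qwt ≈ 109 Ω

Z_qwt = √(Z_0·R_L) = √(50 × 236) = √11800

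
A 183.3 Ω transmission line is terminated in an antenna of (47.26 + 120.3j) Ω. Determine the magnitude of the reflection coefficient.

Γ = (Z_L − Z_0)/(Z_L + Z_0) = (-136 + j120.3)/(230.6 + j120.3)
|Γ| = 182/260

|Γ| ≈ 0.698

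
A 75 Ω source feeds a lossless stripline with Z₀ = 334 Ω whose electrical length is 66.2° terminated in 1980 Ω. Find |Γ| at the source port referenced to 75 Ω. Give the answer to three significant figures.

tan(βl) = 2.27
Z_in = Z_0·(Z_L + jZ_0·tanβl)/(Z_0 + jZ_L·tanβl) = 66.9 − j142 Ω
Γ_s = (Z_in − Z_s)/(Z_in + Z_s) = (-8.07 − j142)/(142 − j142), |Γ_s| = 0.709

|Γ| ≈ 0.709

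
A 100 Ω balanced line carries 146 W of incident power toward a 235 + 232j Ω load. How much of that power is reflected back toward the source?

P_reflected ≈ 63.3 W

|Γ| = |(135 + j232)/(335 + j232)| = 0.659
|Γ|² = 0.434
P_refl = |Γ|²·P_inc = 63.3 W, P_del = (1 − |Γ|²)·P_inc = 82.7 W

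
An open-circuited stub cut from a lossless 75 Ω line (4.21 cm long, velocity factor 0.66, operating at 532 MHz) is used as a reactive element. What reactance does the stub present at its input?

X_in ≈ -87.1 Ω (capacitive)

λ = v/f = 0.66·c / 532 MHz = 0.372 m
βl = 2π·l/λ = 2π × 0.113 = 40.7°
tan(βl) = 0.861
For an open-circuited stub, Z_in = −jZ_0·cot(βl) = −jZ_0/tan(βl)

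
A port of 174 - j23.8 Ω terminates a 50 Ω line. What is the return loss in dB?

RL ≈ 5.03 dB

Γ = (124 − j23.8)/(224 − j23.8), |Γ| = 0.561
RL = −20·log₁₀|Γ| = −20·log₁₀(0.561)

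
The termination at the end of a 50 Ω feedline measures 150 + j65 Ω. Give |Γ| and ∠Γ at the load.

Γ ≈ 0.567 ∠ 15°

Γ = (Z_L − Z_0)/(Z_L + Z_0) = (100 + j65)/(200 + j65)
|Γ| = 119/210 = 0.567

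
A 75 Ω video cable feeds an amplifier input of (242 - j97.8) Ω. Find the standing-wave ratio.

VSWR ≈ 3.8

Γ = (Z_L − Z_0)/(Z_L + Z_0) = (167 − j97.8)/(317 − j97.8)
|Γ| = 194/332 = 0.583
VSWR = (1 + |Γ|)/(1 − |Γ|) = 1.58/0.417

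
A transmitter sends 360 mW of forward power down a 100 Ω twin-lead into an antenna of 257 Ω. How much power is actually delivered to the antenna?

P_delivered ≈ 290 mW

Γ = (257 − 100)/(257 + 100) = 0.44
|Γ|² = 0.193
P_refl = |Γ|²·P_inc = 69.6 mW, P_del = (1 − |Γ|²)·P_inc = 290 mW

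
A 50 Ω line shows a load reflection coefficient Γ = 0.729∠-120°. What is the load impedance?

Z_L = Z_0·(1 + Γ)/(1 − Γ) = 50·(0.636 − j0.631)/(1.36 + j0.631)

Z_L ≈ 10.4 − j27.9 Ω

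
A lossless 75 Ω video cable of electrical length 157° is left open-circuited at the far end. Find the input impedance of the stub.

Z_in ≈ +j177 Ω

tan(βl) = -0.424
For an open-circuited stub, Z_in = −jZ_0·cot(βl) = −jZ_0/tan(βl)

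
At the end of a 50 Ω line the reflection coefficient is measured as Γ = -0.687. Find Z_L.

Z_L ≈ 9.28 Ω

Z_L = Z_0·(1 + Γ)/(1 − Γ) = 50·(0.313)/(1.69)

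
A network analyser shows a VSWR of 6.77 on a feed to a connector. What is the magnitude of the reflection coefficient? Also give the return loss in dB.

|Γ| ≈ 0.743; return loss ≈ 2.58 dB

|Γ| = (S − 1)/(S + 1) = (6.77 − 1)/(6.77 + 1) = 5.77/7.77
RL = −20·log₁₀|Γ| = −20·log₁₀(0.743)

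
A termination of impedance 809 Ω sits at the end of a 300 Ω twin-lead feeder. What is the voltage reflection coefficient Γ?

Γ = (Z_L − Z_0)/(Z_L + Z_0) = (809 − 300)/(809 + 300) = 509/1109

Γ = 0.459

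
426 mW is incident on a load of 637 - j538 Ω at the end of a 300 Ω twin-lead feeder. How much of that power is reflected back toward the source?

|Γ| = |(337 − j538)/(937 − j538)| = 0.588
|Γ|² = 0.345
P_refl = |Γ|²·P_inc = 147 mW, P_del = (1 − |Γ|²)·P_inc = 279 mW

P_reflected ≈ 147 mW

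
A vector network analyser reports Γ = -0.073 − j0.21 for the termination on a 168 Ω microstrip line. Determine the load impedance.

Z_L = Z_0·(1 + Γ)/(1 − Γ) = 168·(0.927 − j0.21)/(1.07 + j0.21)

Z_L ≈ 134 − j59 Ω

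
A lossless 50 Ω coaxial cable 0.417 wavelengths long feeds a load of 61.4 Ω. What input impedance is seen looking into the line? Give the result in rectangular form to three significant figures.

βl = 2π × 0.417 = 150°
tan(βl) = tan(150°) = -0.575
Z_in = Z_0·(Z_L + jZ_0·tanβl)/(Z_0 + jZ_L·tanβl)
     = 50·(61.4 − j28.7)/(50 − j35.3)

Z_in ≈ 54.5 + j9.74 Ω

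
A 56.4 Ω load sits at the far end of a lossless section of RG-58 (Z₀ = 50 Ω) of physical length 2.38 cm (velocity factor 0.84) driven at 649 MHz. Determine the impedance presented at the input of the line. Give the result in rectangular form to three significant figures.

λ = v/f = 0.84·c / 649 MHz = 0.388 m
βl = 2π·l/λ = 2π × 0.0613 = 22.1°
tan(βl) = tan(22.1°) = 0.405
Z_in = Z_0·(Z_L + jZ_0·tanβl)/(Z_0 + jZ_L·tanβl)
     = 50·(56.4 + j20.3)/(50 + j22.9)

Z_in ≈ 54.3 − j4.57 Ω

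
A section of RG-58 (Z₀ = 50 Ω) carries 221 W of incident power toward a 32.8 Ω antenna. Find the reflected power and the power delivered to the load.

P_reflected ≈ 9.54 W; P_delivered ≈ 211 W

Γ = (32.8 − 50)/(32.8 + 50) = -0.208
|Γ|² = 0.0432
P_refl = |Γ|²·P_inc = 9.54 W, P_del = (1 − |Γ|²)·P_inc = 211 W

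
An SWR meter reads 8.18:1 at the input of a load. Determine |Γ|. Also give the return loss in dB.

|Γ| ≈ 0.782; return loss ≈ 2.13 dB

|Γ| = (S − 1)/(S + 1) = (8.18 − 1)/(8.18 + 1) = 7.18/9.18
RL = −20·log₁₀|Γ| = −20·log₁₀(0.782)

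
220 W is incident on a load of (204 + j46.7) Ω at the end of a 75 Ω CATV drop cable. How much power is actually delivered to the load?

P_delivered ≈ 168 W

|Γ| = |(129 + j46.7)/(279 + j46.7)| = 0.485
|Γ|² = 0.235
P_refl = |Γ|²·P_inc = 51.7 W, P_del = (1 − |Γ|²)·P_inc = 168 W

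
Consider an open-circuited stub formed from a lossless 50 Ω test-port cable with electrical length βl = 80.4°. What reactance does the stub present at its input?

X_in ≈ -8.46 Ω (capacitive)

tan(βl) = 5.91
For an open-circuited stub, Z_in = −jZ_0·cot(βl) = −jZ_0/tan(βl)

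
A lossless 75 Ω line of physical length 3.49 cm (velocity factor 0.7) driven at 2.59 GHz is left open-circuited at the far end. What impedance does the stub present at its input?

λ = v/f = 0.7·c / 2.59 GHz = 0.0811 m
βl = 2π·l/λ = 2π × 0.43 = 155°
tan(βl) = -0.467
For an open-circuited stub, Z_in = −jZ_0·cot(βl) = −jZ_0/tan(βl)

Z_in ≈ +j161 Ω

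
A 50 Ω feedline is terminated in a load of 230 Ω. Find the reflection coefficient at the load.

Γ = 0.643

Γ = (Z_L − Z_0)/(Z_L + Z_0) = (230 − 50)/(230 + 50) = 180/280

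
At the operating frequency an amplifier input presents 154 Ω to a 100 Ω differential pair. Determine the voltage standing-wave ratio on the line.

VSWR ≈ 1.54

Γ = (154 − 100)/(154 + 100) = 0.213
VSWR = (1 + 0.213)/(1 − 0.213)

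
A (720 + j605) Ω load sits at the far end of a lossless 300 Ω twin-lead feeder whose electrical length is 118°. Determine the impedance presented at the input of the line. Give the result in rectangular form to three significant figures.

Z_in ≈ 75.4 + j79.5 Ω

tan(βl) = tan(118°) = -1.88
Z_in = Z_0·(Z_L + jZ_0·tanβl)/(Z_0 + jZ_L·tanβl)
     = 300·(720 + j40.8)/(1440 − j1350)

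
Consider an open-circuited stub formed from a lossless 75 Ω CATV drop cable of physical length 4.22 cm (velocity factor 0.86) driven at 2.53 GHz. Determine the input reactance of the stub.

X_in ≈ 125 Ω (inductive)

λ = v/f = 0.86·c / 2.53 GHz = 0.102 m
βl = 2π·l/λ = 2π × 0.414 = 149°
tan(βl) = -0.601
For an open-circuited stub, Z_in = −jZ_0·cot(βl) = −jZ_0/tan(βl)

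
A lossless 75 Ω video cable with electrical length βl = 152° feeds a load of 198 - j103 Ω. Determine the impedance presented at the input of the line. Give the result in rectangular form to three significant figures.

Z_in ≈ 124 + j117 Ω

tan(βl) = tan(152°) = -0.532
Z_in = Z_0·(Z_L + jZ_0·tanβl)/(Z_0 + jZ_L·tanβl)
     = 75·(198 − j143)/(20.2 − j105)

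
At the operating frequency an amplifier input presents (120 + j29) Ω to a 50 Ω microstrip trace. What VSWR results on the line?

VSWR ≈ 2.57

Γ = (Z_L − Z_0)/(Z_L + Z_0) = (70 + j29)/(170 + j29)
|Γ| = 75.8/172 = 0.439
VSWR = (1 + |Γ|)/(1 − |Γ|) = 1.44/0.561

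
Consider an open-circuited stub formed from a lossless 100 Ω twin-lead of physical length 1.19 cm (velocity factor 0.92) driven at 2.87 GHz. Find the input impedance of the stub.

Z_in ≈ −j102 Ω

λ = v/f = 0.92·c / 2.87 GHz = 0.0962 m
βl = 2π·l/λ = 2π × 0.124 = 44.5°
tan(βl) = 0.984
For an open-circuited stub, Z_in = −jZ_0·cot(βl) = −jZ_0/tan(βl)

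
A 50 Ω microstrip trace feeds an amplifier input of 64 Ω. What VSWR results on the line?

VSWR ≈ 1.28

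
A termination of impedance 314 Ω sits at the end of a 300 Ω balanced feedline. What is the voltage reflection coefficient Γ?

Γ = (Z_L − Z_0)/(Z_L + Z_0) = (314 − 300)/(314 + 300) = 14/614

Γ = 0.0228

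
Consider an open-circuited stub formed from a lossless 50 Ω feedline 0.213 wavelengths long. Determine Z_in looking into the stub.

βl = 2π × 0.213 = 76.7°
tan(βl) = 4.22
For an open-circuited stub, Z_in = −jZ_0·cot(βl) = −jZ_0/tan(βl)

Z_in ≈ −j11.8 Ω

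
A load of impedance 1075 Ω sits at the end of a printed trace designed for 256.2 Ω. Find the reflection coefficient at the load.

Γ = 0.615

Γ = (Z_L − Z_0)/(Z_L + Z_0) = (1075 − 256.2)/(1075 + 256.2) = 818.8/1331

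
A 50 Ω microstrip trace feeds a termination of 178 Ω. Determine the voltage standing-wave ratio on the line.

VSWR ≈ 3.56

Γ = (178 − 50)/(178 + 50) = 0.561
VSWR = (1 + 0.561)/(1 − 0.561)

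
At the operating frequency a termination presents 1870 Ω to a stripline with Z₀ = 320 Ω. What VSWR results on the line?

VSWR ≈ 5.84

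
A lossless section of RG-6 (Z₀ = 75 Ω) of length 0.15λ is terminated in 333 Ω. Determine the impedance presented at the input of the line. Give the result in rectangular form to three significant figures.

Z_in ≈ 25.1 − j50.4 Ω

βl = 2π × 0.15 = 54°
tan(βl) = tan(54°) = 1.38
Z_in = Z_0·(Z_L + jZ_0·tanβl)/(Z_0 + jZ_L·tanβl)
     = 75·(333 + j103)/(75 + j458)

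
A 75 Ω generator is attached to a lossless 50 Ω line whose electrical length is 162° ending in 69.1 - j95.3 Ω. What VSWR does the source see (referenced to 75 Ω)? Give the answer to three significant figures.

tan(βl) = -0.325
Z_in = Z_0·(Z_L + jZ_0·tanβl)/(Z_0 + jZ_L·tanβl) = 220 − j33 Ω
Γ_s = (Z_in − Z_s)/(Z_in + Z_s) = (145 − j33)/(295 − j33), |Γ_s| = 0.502
VSWR = (1 + |Γ_s|)/(1 − |Γ_s|)

VSWR ≈ 3.01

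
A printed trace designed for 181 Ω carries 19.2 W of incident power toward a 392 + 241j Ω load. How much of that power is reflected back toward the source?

P_reflected ≈ 5.1 W

|Γ| = |(211 + j241)/(573 + j241)| = 0.515
|Γ|² = 0.266
P_refl = |Γ|²·P_inc = 5.1 W, P_del = (1 − |Γ|²)·P_inc = 14.1 W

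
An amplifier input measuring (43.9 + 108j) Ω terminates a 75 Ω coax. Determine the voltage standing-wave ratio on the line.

VSWR ≈ 5.66

Γ = (Z_L − Z_0)/(Z_L + Z_0) = (-31.1 + j108)/(118.9 + j108)
|Γ| = 112/161 = 0.7
VSWR = (1 + |Γ|)/(1 − |Γ|) = 1.7/0.3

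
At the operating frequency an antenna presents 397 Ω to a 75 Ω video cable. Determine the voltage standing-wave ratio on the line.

Γ = (397 − 75)/(397 + 75) = 0.682
VSWR = (1 + 0.682)/(1 − 0.682)

VSWR ≈ 5.29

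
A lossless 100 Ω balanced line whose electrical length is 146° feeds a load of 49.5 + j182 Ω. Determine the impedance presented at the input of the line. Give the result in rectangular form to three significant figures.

Z_in ≈ 14.2 + j53.6 Ω

tan(βl) = tan(146°) = -0.675
Z_in = Z_0·(Z_L + jZ_0·tanβl)/(Z_0 + jZ_L·tanβl)
     = 100·(49.5 + j115)/(223 − j33.4)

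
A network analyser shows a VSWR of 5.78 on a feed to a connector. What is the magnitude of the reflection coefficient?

|Γ| = (S − 1)/(S + 1) = (5.78 − 1)/(5.78 + 1) = 4.78/6.78

|Γ| ≈ 0.705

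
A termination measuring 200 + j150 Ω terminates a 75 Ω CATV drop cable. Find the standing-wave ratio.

VSWR ≈ 4.31

Γ = (Z_L − Z_0)/(Z_L + Z_0) = (125 + j150)/(275 + j150)
|Γ| = 195/313 = 0.623
VSWR = (1 + |Γ|)/(1 − |Γ|) = 1.62/0.377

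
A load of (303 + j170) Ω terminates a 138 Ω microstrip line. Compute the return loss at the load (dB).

Γ = (165 + j170)/(441 + j170), |Γ| = 0.501
RL = −20·log₁₀|Γ| = −20·log₁₀(0.501)

RL ≈ 6 dB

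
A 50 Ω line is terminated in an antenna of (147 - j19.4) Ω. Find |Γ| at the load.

Γ = (Z_L − Z_0)/(Z_L + Z_0) = (97 − j19.4)/(197 − j19.4)
|Γ| = 98.9/198

|Γ| ≈ 0.5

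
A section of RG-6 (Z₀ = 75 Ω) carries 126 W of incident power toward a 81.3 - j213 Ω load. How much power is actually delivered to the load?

|Γ| = |(6.3 − j213)/(156.3 − j213)| = 0.807
|Γ|² = 0.651
P_refl = |Γ|²·P_inc = 82 W, P_del = (1 − |Γ|²)·P_inc = 44 W

P_delivered ≈ 44 W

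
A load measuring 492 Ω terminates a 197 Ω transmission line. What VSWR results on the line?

For a purely resistive load, VSWR = R_L/Z_0 or Z_0/R_L (whichever > 1) = 492/197

VSWR ≈ 2.5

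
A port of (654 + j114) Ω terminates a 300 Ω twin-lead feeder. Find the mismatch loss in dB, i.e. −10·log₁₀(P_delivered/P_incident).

Γ = (354 + j114)/(954 + j114), |Γ| = 0.387
|Γ|² = 0.15, so P_del/P_inc = 1 − |Γ|² = 0.85
ML = −10·log₁₀(1 − |Γ|²)

mismatch loss ≈ 0.705 dB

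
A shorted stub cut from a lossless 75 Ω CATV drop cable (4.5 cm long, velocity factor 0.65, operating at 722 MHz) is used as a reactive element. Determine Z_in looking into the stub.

Z_in ≈ +j130 Ω

λ = v/f = 0.65·c / 722 MHz = 0.27 m
βl = 2π·l/λ = 2π × 0.167 = 60°
tan(βl) = 1.73
For a shorted stub, Z_in = jZ_0·tan(βl)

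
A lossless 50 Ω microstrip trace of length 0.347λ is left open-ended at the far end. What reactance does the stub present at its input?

βl = 2π × 0.347 = 125°
tan(βl) = -1.43
For an open-ended stub, Z_in = −jZ_0·cot(βl) = −jZ_0/tan(βl)

X_in ≈ 34.9 Ω (inductive)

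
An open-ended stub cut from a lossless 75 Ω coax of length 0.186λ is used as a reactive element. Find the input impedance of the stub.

Z_in ≈ −j31.9 Ω

βl = 2π × 0.186 = 67°
tan(βl) = 2.35
For an open-ended stub, Z_in = −jZ_0·cot(βl) = −jZ_0/tan(βl)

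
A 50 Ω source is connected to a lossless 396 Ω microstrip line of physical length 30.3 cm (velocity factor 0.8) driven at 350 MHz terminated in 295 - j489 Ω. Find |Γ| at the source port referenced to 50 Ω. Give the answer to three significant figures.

λ = v/f = 0.8·c / 350 MHz = 0.686 m
βl = 2π·l/λ = 2π × 0.442 = 159°
tan(βl) = -0.382
Z_in = Z_0·(Z_L + jZ_0·tanβl)/(Z_0 + jZ_L·tanβl) = 940 − j706 Ω
Γ_s = (Z_in − Z_s)/(Z_in + Z_s) = (890 − j706)/(990 − j706), |Γ_s| = 0.934

|Γ| ≈ 0.934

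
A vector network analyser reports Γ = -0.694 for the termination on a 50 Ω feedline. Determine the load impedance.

Z_L = Z_0·(1 + Γ)/(1 − Γ) = 50·(0.306)/(1.69)

Z_L ≈ 9.03 Ω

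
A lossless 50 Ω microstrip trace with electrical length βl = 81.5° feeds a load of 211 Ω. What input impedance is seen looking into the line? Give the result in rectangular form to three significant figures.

Z_in ≈ 12.1 − j7.04 Ω

tan(βl) = tan(81.5°) = 6.69
Z_in = Z_0·(Z_L + jZ_0·tanβl)/(Z_0 + jZ_L·tanβl)
     = 50·(211 + j335)/(50 + j1410)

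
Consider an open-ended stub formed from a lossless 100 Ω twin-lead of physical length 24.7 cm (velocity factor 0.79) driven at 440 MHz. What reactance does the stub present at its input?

λ = v/f = 0.79·c / 440 MHz = 0.539 m
βl = 2π·l/λ = 2π × 0.459 = 165°
tan(βl) = -0.266
For an open-ended stub, Z_in = −jZ_0·cot(βl) = −jZ_0/tan(βl)

X_in ≈ 375 Ω (inductive)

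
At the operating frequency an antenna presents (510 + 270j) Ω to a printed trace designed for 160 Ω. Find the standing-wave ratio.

VSWR ≈ 4.15

Γ = (Z_L − Z_0)/(Z_L + Z_0) = (350 + j270)/(670 + j270)
|Γ| = 442/722 = 0.612
VSWR = (1 + |Γ|)/(1 − |Γ|) = 1.61/0.388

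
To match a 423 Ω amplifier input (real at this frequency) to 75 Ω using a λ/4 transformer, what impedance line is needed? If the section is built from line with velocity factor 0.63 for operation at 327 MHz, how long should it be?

Z_qwt ≈ 178 Ω; length ≈ 14.4 cm

Z_qwt = √(Z_0·R_L) = √(75 × 423) = √31720
λ = 0.63·c/f = 0.578 m, so l = λ/4 = 0.144 m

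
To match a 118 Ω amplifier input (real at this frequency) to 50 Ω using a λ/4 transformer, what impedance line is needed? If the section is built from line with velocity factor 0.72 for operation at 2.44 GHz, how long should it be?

Z_qwt ≈ 76.8 Ω; length ≈ 2.21 cm

Z_qwt = √(Z_0·R_L) = √(50 × 118) = √5900
λ = 0.72·c/f = 0.0885 m, so l = λ/4 = 0.0221 m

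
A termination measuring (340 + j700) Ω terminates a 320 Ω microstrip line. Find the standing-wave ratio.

Γ = (Z_L − Z_0)/(Z_L + Z_0) = (20 + j700)/(660 + j700)
|Γ| = 700/962 = 0.728
VSWR = (1 + |Γ|)/(1 − |Γ|) = 1.73/0.272

VSWR ≈ 6.35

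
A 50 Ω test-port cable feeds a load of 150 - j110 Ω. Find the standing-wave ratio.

Γ = (Z_L − Z_0)/(Z_L + Z_0) = (100 − j110)/(200 − j110)
|Γ| = 149/228 = 0.651
VSWR = (1 + |Γ|)/(1 − |Γ|) = 1.65/0.349

VSWR ≈ 4.74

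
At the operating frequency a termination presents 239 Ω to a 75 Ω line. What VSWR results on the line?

For a purely resistive load, VSWR = R_L/Z_0 or Z_0/R_L (whichever > 1) = 239/75

VSWR ≈ 3.19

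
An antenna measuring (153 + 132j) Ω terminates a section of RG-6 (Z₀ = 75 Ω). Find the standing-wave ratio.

VSWR ≈ 3.78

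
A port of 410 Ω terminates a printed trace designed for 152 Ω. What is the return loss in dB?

RL ≈ 6.76 dB

Γ = (410 − 152)/(410 + 152) = 0.459
RL = −20·log₁₀|Γ| = −20·log₁₀(0.459)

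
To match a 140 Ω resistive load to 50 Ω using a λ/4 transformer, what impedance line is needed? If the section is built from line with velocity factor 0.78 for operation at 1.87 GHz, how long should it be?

Z_qwt = √(Z_0·R_L) = √(50 × 140) = √7000
λ = 0.78·c/f = 0.125 m, so l = λ/4 = 0.0313 m

Z_qwt ≈ 83.7 Ω; length ≈ 3.13 cm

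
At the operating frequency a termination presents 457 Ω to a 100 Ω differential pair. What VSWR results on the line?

VSWR ≈ 4.57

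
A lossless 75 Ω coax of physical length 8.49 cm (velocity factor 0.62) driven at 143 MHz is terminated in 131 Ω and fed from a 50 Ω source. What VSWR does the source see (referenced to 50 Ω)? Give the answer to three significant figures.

VSWR ≈ 2.44

λ = v/f = 0.62·c / 143 MHz = 1.3 m
βl = 2π·l/λ = 2π × 0.0653 = 23.5°
tan(βl) = 0.435
Z_in = Z_0·(Z_L + jZ_0·tanβl)/(Z_0 + jZ_L·tanβl) = 98.8 − j42.4 Ω
Γ_s = (Z_in − Z_s)/(Z_in + Z_s) = (48.8 − j42.4)/(149 − j42.4), |Γ_s| = 0.418
VSWR = (1 + |Γ_s|)/(1 − |Γ_s|)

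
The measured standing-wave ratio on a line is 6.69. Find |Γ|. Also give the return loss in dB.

|Γ| ≈ 0.74; return loss ≈ 2.62 dB

|Γ| = (S − 1)/(S + 1) = (6.69 − 1)/(6.69 + 1) = 5.69/7.69
RL = −20·log₁₀|Γ| = −20·log₁₀(0.74)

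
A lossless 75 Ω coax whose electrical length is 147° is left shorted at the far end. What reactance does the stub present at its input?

X_in ≈ -48.7 Ω (capacitive)

tan(βl) = -0.649
For a shorted stub, Z_in = jZ_0·tan(βl)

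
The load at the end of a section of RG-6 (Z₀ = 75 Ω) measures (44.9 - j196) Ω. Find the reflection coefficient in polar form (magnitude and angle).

Γ ≈ 0.863 ∠ -40.2°

Γ = (Z_L − Z_0)/(Z_L + Z_0) = (-30.1 − j196)/(119.9 − j196)
|Γ| = 198/230 = 0.863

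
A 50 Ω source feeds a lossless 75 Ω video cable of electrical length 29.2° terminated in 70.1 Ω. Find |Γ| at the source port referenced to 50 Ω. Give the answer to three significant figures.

|Γ| ≈ 0.185

tan(βl) = 0.559
Z_in = Z_0·(Z_L + jZ_0·tanβl)/(Z_0 + jZ_L·tanβl) = 72.3 + j4.16 Ω
Γ_s = (Z_in − Z_s)/(Z_in + Z_s) = (22.3 + j4.16)/(122 + j4.16), |Γ_s| = 0.185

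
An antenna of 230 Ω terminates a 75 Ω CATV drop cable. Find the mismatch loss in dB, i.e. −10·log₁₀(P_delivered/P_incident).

mismatch loss ≈ 1.3 dB

Γ = (230 − 75)/(230 + 75) = 0.508
|Γ|² = 0.258, so P_del/P_inc = 1 − |Γ|² = 0.742
ML = −10·log₁₀(1 − |Γ|²)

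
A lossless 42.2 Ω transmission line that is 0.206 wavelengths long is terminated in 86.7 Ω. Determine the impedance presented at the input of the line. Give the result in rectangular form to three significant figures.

Z_in ≈ 21.8 − j8.97 Ω

βl = 2π × 0.206 = 74.2°
tan(βl) = tan(74.2°) = 3.52
Z_in = Z_0·(Z_L + jZ_0·tanβl)/(Z_0 + jZ_L·tanβl)
     = 42.2·(86.7 + j149)/(42.2 + j306)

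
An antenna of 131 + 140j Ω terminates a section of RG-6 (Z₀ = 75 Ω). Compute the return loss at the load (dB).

RL ≈ 4.36 dB

Γ = (56 + j140)/(206 + j140), |Γ| = 0.605
RL = −20·log₁₀|Γ| = −20·log₁₀(0.605)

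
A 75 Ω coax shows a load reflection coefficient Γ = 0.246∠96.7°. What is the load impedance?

Z_L = Z_0·(1 + Γ)/(1 − Γ) = 75·(0.971 + j0.244)/(1.03 − j0.244)

Z_L ≈ 63 + j32.8 Ω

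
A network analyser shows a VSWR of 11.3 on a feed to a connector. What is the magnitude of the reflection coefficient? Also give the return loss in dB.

|Γ| ≈ 0.837; return loss ≈ 1.54 dB

|Γ| = (S − 1)/(S + 1) = (11.3 − 1)/(11.3 + 1) = 10.3/12.3
RL = −20·log₁₀|Γ| = −20·log₁₀(0.837)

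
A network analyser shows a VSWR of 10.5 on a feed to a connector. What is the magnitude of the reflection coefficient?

|Γ| ≈ 0.826

|Γ| = (S − 1)/(S + 1) = (10.5 − 1)/(10.5 + 1) = 9.5/11.5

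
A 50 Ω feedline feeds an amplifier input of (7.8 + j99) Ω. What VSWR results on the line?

VSWR ≈ 31.7

Γ = (Z_L − Z_0)/(Z_L + Z_0) = (-42.2 + j99)/(57.8 + j99)
|Γ| = 108/115 = 0.939
VSWR = (1 + |Γ|)/(1 − |Γ|) = 1.94/0.0612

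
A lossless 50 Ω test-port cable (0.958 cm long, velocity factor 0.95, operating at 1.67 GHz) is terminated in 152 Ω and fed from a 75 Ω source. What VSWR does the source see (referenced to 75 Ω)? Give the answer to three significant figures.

λ = v/f = 0.95·c / 1.67 GHz = 0.171 m
βl = 2π·l/λ = 2π × 0.0561 = 20.2°
tan(βl) = 0.368
Z_in = Z_0·(Z_L + jZ_0·tanβl)/(Z_0 + jZ_L·tanβl) = 76.6 − j67.3 Ω
Γ_s = (Z_in − Z_s)/(Z_in + Z_s) = (1.63 − j67.3)/(152 − j67.3), |Γ_s| = 0.406
VSWR = (1 + |Γ_s|)/(1 − |Γ_s|)

VSWR ≈ 2.37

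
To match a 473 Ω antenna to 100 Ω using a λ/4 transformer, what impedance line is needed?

Z_qwt ≈ 217 Ω

Z_qwt = √(Z_0·R_L) = √(100 × 473) = √47300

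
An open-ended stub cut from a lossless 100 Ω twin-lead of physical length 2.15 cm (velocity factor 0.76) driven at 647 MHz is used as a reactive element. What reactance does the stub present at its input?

X_in ≈ -248 Ω (capacitive)

λ = v/f = 0.76·c / 647 MHz = 0.352 m
βl = 2π·l/λ = 2π × 0.061 = 22°
tan(βl) = 0.403
For an open-ended stub, Z_in = −jZ_0·cot(βl) = −jZ_0/tan(βl)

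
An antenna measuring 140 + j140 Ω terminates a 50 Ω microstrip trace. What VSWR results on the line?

Γ = (Z_L − Z_0)/(Z_L + Z_0) = (90 + j140)/(190 + j140)
|Γ| = 166/236 = 0.705
VSWR = (1 + |Γ|)/(1 − |Γ|) = 1.71/0.295

VSWR ≈ 5.78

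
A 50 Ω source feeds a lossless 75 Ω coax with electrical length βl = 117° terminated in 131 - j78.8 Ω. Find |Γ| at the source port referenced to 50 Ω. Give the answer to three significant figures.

|Γ| ≈ 0.474

tan(βl) = -1.96
Z_in = Z_0·(Z_L + jZ_0·tanβl)/(Z_0 + jZ_L·tanβl) = 49.3 + j53.5 Ω
Γ_s = (Z_in − Z_s)/(Z_in + Z_s) = (-0.65 + j53.5)/(99.3 + j53.5), |Γ_s| = 0.474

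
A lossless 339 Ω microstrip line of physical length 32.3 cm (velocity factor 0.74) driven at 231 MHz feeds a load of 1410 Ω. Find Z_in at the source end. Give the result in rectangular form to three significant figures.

Z_in ≈ 109 + j188 Ω

λ = v/f = 0.74·c / 231 MHz = 0.961 m
βl = 2π·l/λ = 2π × 0.336 = 121°
tan(βl) = tan(121°) = -1.66
Z_in = Z_0·(Z_L + jZ_0·tanβl)/(Z_0 + jZ_L·tanβl)
     = 339·(1410 − j564)/(339 − j2350)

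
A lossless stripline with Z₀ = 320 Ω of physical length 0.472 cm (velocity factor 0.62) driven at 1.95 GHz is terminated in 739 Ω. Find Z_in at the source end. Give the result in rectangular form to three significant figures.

λ = v/f = 0.62·c / 1.95 GHz = 0.0954 m
βl = 2π·l/λ = 2π × 0.0495 = 17.8°
tan(βl) = tan(17.8°) = 0.321
Z_in = Z_0·(Z_L + jZ_0·tanβl)/(Z_0 + jZ_L·tanβl)
     = 320·(739 + j103)/(320 + j237)

Z_in ≈ 526 − j287 Ω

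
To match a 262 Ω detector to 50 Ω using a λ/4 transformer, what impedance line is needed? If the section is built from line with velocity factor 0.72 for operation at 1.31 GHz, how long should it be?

Z_qwt ≈ 114 Ω; length ≈ 4.12 cm

Z_qwt = √(Z_0·R_L) = √(50 × 262) = √13100
λ = 0.72·c/f = 0.165 m, so l = λ/4 = 0.0412 m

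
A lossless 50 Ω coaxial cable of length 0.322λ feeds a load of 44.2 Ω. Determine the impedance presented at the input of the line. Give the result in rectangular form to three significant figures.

βl = 2π × 0.322 = 116°
tan(βl) = tan(116°) = -2.06
Z_in = Z_0·(Z_L + jZ_0·tanβl)/(Z_0 + jZ_L·tanβl)
     = 50·(44.2 − j103)/(50 − j90.9)

Z_in ≈ 53.7 − j5.22 Ω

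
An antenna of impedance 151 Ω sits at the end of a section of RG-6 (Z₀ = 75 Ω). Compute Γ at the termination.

Γ = (Z_L − Z_0)/(Z_L + Z_0) = (151 − 75)/(151 + 75) = 76/226

Γ = 0.336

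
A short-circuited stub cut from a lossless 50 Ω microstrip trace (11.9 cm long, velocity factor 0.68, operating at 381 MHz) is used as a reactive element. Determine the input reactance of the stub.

λ = v/f = 0.68·c / 381 MHz = 0.535 m
βl = 2π·l/λ = 2π × 0.222 = 80°
tan(βl) = 5.68
For a short-circuited stub, Z_in = jZ_0·tan(βl)

X_in ≈ 284 Ω (inductive)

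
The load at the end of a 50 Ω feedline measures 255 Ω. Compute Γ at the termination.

Γ = (Z_L − Z_0)/(Z_L + Z_0) = (255 − 50)/(255 + 50) = 205/305

Γ = 0.672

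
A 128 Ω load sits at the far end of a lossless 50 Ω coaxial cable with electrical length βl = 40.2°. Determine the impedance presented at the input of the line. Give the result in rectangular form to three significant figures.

Z_in ≈ 38.6 − j41.3 Ω

tan(βl) = tan(40.2°) = 0.845
Z_in = Z_0·(Z_L + jZ_0·tanβl)/(Z_0 + jZ_L·tanβl)
     = 50·(128 + j42.3)/(50 + j108)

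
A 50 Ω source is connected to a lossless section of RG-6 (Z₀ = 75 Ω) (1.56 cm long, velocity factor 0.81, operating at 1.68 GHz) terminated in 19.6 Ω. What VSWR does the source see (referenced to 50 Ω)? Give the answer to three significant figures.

λ = v/f = 0.81·c / 1.68 GHz = 0.145 m
βl = 2π·l/λ = 2π × 0.108 = 38.8°
tan(βl) = 0.805
Z_in = Z_0·(Z_L + jZ_0·tanβl)/(Z_0 + jZ_L·tanβl) = 30.9 + j53.9 Ω
Γ_s = (Z_in − Z_s)/(Z_in + Z_s) = (-19.1 + j53.9)/(80.9 + j53.9), |Γ_s| = 0.588
VSWR = (1 + |Γ_s|)/(1 − |Γ_s|)

VSWR ≈ 3.85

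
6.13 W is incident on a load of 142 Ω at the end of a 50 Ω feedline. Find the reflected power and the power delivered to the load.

P_reflected ≈ 1.41 W; P_delivered ≈ 4.72 W

Γ = (142 − 50)/(142 + 50) = 0.479
|Γ|² = 0.23
P_refl = |Γ|²·P_inc = 1.41 W, P_del = (1 − |Γ|²)·P_inc = 4.72 W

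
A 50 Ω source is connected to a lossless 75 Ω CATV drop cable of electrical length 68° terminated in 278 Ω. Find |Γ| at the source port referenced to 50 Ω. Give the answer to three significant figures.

tan(βl) = 2.48
Z_in = Z_0·(Z_L + jZ_0·tanβl)/(Z_0 + jZ_L·tanβl) = 23.3 − j27.8 Ω
Γ_s = (Z_in − Z_s)/(Z_in + Z_s) = (-26.7 − j27.8)/(73.3 − j27.8), |Γ_s| = 0.492

|Γ| ≈ 0.492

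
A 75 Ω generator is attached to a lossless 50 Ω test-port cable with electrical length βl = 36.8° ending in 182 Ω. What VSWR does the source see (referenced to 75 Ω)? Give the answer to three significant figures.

VSWR ≈ 3.56

tan(βl) = 0.748
Z_in = Z_0·(Z_L + jZ_0·tanβl)/(Z_0 + jZ_L·tanβl) = 33.7 − j54.4 Ω
Γ_s = (Z_in − Z_s)/(Z_in + Z_s) = (-41.3 − j54.4)/(109 − j54.4), |Γ_s| = 0.562
VSWR = (1 + |Γ_s|)/(1 − |Γ_s|)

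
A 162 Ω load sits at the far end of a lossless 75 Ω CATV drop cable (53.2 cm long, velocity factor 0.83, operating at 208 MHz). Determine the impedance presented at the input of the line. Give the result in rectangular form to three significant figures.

Z_in ≈ 113 + j61.9 Ω

λ = v/f = 0.83·c / 208 MHz = 1.2 m
βl = 2π·l/λ = 2π × 0.444 = 160°
tan(βl) = tan(160°) = -0.364
Z_in = Z_0·(Z_L + jZ_0·tanβl)/(Z_0 + jZ_L·tanβl)
     = 75·(162 − j27.3)/(75 − j59)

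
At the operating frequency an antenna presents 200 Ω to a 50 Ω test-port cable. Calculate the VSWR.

VSWR ≈ 4

For a purely resistive load, VSWR = R_L/Z_0 or Z_0/R_L (whichever > 1) = 200/50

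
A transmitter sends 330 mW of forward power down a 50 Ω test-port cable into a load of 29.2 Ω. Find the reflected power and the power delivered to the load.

Γ = (29.2 − 50)/(29.2 + 50) = -0.263
|Γ|² = 0.069
P_refl = |Γ|²·P_inc = 22.8 mW, P_del = (1 − |Γ|²)·P_inc = 307 mW

P_reflected ≈ 22.8 mW; P_delivered ≈ 307 mW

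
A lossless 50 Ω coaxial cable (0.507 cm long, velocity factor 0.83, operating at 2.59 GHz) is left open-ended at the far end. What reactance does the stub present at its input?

λ = v/f = 0.83·c / 2.59 GHz = 0.0961 m
βl = 2π·l/λ = 2π × 0.0527 = 19°
tan(βl) = 0.344
For an open-ended stub, Z_in = −jZ_0·cot(βl) = −jZ_0/tan(βl)

X_in ≈ -145 Ω (capacitive)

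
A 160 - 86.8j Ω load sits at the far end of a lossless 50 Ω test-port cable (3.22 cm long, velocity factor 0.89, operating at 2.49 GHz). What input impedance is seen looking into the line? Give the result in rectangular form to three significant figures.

λ = v/f = 0.89·c / 2.49 GHz = 0.107 m
βl = 2π·l/λ = 2π × 0.3 = 108°
tan(βl) = tan(108°) = -3.06
Z_in = Z_0·(Z_L + jZ_0·tanβl)/(Z_0 + jZ_L·tanβl)
     = 50·(160 − j240)/(-215 − j489)

Z_in ≈ 14.5 + j22.7 Ω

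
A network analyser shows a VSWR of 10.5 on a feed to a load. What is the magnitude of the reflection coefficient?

|Γ| ≈ 0.826

|Γ| = (S − 1)/(S + 1) = (10.5 − 1)/(10.5 + 1) = 9.5/11.5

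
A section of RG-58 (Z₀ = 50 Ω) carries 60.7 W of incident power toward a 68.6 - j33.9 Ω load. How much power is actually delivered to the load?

P_delivered ≈ 54.7 W

|Γ| = |(18.6 − j33.9)/(118.6 − j33.9)| = 0.313
|Γ|² = 0.0983
P_refl = |Γ|²·P_inc = 5.96 W, P_del = (1 − |Γ|²)·P_inc = 54.7 W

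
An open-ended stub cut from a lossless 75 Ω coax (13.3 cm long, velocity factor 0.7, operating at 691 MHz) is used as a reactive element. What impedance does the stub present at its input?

λ = v/f = 0.7·c / 691 MHz = 0.304 m
βl = 2π·l/λ = 2π × 0.438 = 158°
tan(βl) = -0.413
For an open-ended stub, Z_in = −jZ_0·cot(βl) = −jZ_0/tan(βl)

Z_in ≈ +j181 Ω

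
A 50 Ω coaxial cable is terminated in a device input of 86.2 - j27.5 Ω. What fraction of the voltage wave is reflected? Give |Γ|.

|Γ| ≈ 0.327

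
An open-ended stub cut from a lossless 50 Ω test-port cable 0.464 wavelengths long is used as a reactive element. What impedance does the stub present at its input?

Z_in ≈ +j217 Ω

βl = 2π × 0.464 = 167°
tan(βl) = -0.23
For an open-ended stub, Z_in = −jZ_0·cot(βl) = −jZ_0/tan(βl)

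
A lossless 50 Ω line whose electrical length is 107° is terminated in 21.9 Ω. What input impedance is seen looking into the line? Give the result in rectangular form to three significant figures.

tan(βl) = tan(107°) = -3.27
Z_in = Z_0·(Z_L + jZ_0·tanβl)/(Z_0 + jZ_L·tanβl)
     = 50·(21.9 − j164)/(50 − j71.6)

Z_in ≈ 83.9 − j43.3 Ω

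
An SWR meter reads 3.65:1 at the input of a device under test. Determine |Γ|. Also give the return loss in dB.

|Γ| ≈ 0.57; return loss ≈ 4.88 dB

|Γ| = (S − 1)/(S + 1) = (3.65 − 1)/(3.65 + 1) = 2.65/4.65
RL = −20·log₁₀|Γ| = −20·log₁₀(0.57)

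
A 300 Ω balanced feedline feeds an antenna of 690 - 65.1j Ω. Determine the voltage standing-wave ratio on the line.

VSWR ≈ 2.33

Γ = (Z_L − Z_0)/(Z_L + Z_0) = (390 − j65.1)/(990 − j65.1)
|Γ| = 395/992 = 0.399
VSWR = (1 + |Γ|)/(1 − |Γ|) = 1.4/0.601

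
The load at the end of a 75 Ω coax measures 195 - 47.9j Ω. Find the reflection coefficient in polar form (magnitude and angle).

Γ ≈ 0.471 ∠ -11.7°

Γ = (Z_L − Z_0)/(Z_L + Z_0) = (120 − j47.9)/(270 − j47.9)
|Γ| = 129/274 = 0.471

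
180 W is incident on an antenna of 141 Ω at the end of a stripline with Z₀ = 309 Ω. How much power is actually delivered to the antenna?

Γ = (141 − 309)/(141 + 309) = -0.373
|Γ|² = 0.139
P_refl = |Γ|²·P_inc = 25.1 W, P_del = (1 − |Γ|²)·P_inc = 155 W

P_delivered ≈ 155 W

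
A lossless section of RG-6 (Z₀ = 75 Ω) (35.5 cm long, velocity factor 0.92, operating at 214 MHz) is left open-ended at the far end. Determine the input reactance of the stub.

X_in ≈ 12 Ω (inductive)

λ = v/f = 0.92·c / 214 MHz = 1.29 m
βl = 2π·l/λ = 2π × 0.275 = 99.1°
tan(βl) = -6.25
For an open-ended stub, Z_in = −jZ_0·cot(βl) = −jZ_0/tan(βl)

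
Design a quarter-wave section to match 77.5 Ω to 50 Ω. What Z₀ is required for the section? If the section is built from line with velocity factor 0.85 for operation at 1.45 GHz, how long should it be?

Z_qwt ≈ 62.2 Ω; length ≈ 4.4 cm

Z_qwt = √(Z_0·R_L) = √(50 × 77.5) = √3875
λ = 0.85·c/f = 0.176 m, so l = λ/4 = 0.044 m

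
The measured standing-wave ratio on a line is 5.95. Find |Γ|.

|Γ| ≈ 0.712

|Γ| = (S − 1)/(S + 1) = (5.95 − 1)/(5.95 + 1) = 4.95/6.95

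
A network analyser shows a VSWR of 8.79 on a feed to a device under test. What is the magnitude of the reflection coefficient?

|Γ| ≈ 0.796

|Γ| = (S − 1)/(S + 1) = (8.79 − 1)/(8.79 + 1) = 7.79/9.79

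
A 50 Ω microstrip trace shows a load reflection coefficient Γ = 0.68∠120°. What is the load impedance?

Z_L ≈ 12.5 + j27.5 Ω

Z_L = Z_0·(1 + Γ)/(1 − Γ) = 50·(0.66 + j0.589)/(1.34 − j0.589)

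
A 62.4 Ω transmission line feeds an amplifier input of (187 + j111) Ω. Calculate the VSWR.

Γ = (Z_L − Z_0)/(Z_L + Z_0) = (124.6 + j111)/(249.4 + j111)
|Γ| = 167/273 = 0.611
VSWR = (1 + |Γ|)/(1 − |Γ|) = 1.61/0.389

VSWR ≈ 4.15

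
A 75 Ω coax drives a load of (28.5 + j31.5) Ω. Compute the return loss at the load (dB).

RL ≈ 5.69 dB

Γ = (-46.5 + j31.5)/(103.5 + j31.5), |Γ| = 0.519
RL = −20·log₁₀|Γ| = −20·log₁₀(0.519)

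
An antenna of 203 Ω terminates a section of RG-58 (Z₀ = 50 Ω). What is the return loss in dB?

Γ = (203 − 50)/(203 + 50) = 0.605
RL = −20·log₁₀|Γ| = −20·log₁₀(0.605)

RL ≈ 4.37 dB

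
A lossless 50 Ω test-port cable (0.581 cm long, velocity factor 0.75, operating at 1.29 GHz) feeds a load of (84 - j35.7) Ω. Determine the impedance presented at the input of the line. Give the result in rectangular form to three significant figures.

λ = v/f = 0.75·c / 1.29 GHz = 0.174 m
βl = 2π·l/λ = 2π × 0.0333 = 12°
tan(βl) = tan(12°) = 0.212
Z_in = Z_0·(Z_L + jZ_0·tanβl)/(Z_0 + jZ_L·tanβl)
     = 50·(84 − j25.1)/(57.6 + j17.8)

Z_in ≈ 60.4 − j40.5 Ω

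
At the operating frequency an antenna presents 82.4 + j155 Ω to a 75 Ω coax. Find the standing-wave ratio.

Γ = (Z_L − Z_0)/(Z_L + Z_0) = (7.4 + j155)/(157.4 + j155)
|Γ| = 155/221 = 0.702
VSWR = (1 + |Γ|)/(1 − |Γ|) = 1.7/0.298

VSWR ≈ 5.72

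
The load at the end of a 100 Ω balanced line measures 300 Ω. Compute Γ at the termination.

Γ = 0.5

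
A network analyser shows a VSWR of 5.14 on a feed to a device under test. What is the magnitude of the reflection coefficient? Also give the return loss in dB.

|Γ| ≈ 0.674; return loss ≈ 3.42 dB

|Γ| = (S − 1)/(S + 1) = (5.14 − 1)/(5.14 + 1) = 4.14/6.14
RL = −20·log₁₀|Γ| = −20·log₁₀(0.674)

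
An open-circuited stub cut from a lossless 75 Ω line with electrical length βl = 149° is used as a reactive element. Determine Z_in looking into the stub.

Z_in ≈ +j125 Ω

tan(βl) = -0.601
For an open-circuited stub, Z_in = −jZ_0·cot(βl) = −jZ_0/tan(βl)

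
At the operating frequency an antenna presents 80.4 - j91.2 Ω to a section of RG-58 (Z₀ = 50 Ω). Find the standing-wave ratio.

VSWR ≈ 4.05

Γ = (Z_L − Z_0)/(Z_L + Z_0) = (30.4 − j91.2)/(130.4 − j91.2)
|Γ| = 96.1/159 = 0.604
VSWR = (1 + |Γ|)/(1 − |Γ|) = 1.6/0.396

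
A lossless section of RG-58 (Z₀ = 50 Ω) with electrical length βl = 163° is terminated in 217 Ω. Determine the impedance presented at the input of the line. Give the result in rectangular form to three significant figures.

tan(βl) = tan(163°) = -0.306
Z_in = Z_0·(Z_L + jZ_0·tanβl)/(Z_0 + jZ_L·tanβl)
     = 50·(217 − j15.3)/(50 − j66.3)

Z_in ≈ 86 + j98.8 Ω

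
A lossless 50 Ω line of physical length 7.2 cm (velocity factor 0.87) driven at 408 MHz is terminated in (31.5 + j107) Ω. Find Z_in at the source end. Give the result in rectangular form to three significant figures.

λ = v/f = 0.87·c / 408 MHz = 0.64 m
βl = 2π·l/λ = 2π × 0.113 = 40.5°
tan(βl) = tan(40.5°) = 0.855
Z_in = Z_0·(Z_L + jZ_0·tanβl)/(Z_0 + jZ_L·tanβl)
     = 50·(31.5 + j150)/(-41.4 + j26.9)

Z_in ≈ 55.8 − j144 Ω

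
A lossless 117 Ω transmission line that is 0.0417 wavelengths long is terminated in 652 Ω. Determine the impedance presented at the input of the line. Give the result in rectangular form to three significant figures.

βl = 2π × 0.0417 = 15°
tan(βl) = tan(15°) = 0.268
Z_in = Z_0·(Z_L + jZ_0·tanβl)/(Z_0 + jZ_L·tanβl)
     = 117·(652 + j31.4)/(117 + j175)

Z_in ≈ 216 − j292 Ω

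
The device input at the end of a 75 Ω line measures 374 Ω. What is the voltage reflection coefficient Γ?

Γ = (Z_L − Z_0)/(Z_L + Z_0) = (374 − 75)/(374 + 75) = 299/449

Γ = 0.666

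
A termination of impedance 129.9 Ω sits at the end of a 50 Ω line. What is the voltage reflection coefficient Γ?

Γ = (Z_L − Z_0)/(Z_L + Z_0) = (129.9 − 50)/(129.9 + 50) = 79.9/179.9

Γ = 0.444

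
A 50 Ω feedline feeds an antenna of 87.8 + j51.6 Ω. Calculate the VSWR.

VSWR ≈ 2.54

Γ = (Z_L − Z_0)/(Z_L + Z_0) = (37.8 + j51.6)/(137.8 + j51.6)
|Γ| = 64/147 = 0.435
VSWR = (1 + |Γ|)/(1 − |Γ|) = 1.43/0.565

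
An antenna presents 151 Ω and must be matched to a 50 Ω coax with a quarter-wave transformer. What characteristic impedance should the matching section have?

Z_qwt = √(Z_0·R_L) = √(50 × 151) = √7550

Z_qwt ≈ 86.9 Ω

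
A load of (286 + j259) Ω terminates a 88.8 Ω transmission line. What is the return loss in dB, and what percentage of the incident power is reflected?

RL ≈ 2.92 dB; 51.1% of incident power reflected

Γ = (197.2 + j259)/(374.8 + j259), |Γ| = 0.715
RL = −20·log₁₀(0.715) = 2.92 dB
P_refl/P_inc = |Γ|² = 0.511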